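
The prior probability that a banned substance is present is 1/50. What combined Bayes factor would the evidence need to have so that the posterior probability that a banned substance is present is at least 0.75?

Prior odds = 0.02/0.98 = 1/49.
Target odds = 0.75/0.25 = 3.
Required Bayes factor = 3 ÷ (1/49) = 147.

147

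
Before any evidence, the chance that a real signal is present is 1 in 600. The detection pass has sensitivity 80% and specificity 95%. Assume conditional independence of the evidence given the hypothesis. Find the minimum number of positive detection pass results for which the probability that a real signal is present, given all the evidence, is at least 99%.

Prior odds = (1/600)/(599/600) = 1/599.
False-positive rate = 1 − 0.95 = 0.05; likelihood ratio of a positive = 0.8/0.05 = 16.
Target odds: 0.99 ÷ 0.01 = 99.
Require 16ⁿ ≥ 99 ÷ (1/599) = 59301.
16³ = 4096 falls short of 59301 but 16⁴ = 65536 reaches it, so n = 4.

4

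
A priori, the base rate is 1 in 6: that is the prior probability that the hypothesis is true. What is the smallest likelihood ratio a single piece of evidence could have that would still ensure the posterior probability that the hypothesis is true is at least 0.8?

20

Prior odds = (1/6)/(5/6) = 0.2.
Target odds = 0.8/0.2 = 4.
Required Bayes factor = 4 ÷ 0.2 = 20.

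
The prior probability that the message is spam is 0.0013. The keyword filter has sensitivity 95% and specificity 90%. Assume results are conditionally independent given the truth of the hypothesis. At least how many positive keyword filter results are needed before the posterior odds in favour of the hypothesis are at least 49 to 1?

Prior odds: 0.0013 ÷ 0.9987 = 13/9987.
False-positive rate = 1 − 0.9 = 0.1; likelihood ratio of a positive = 0.95/0.1 = 9.5.
Target odds = 49.
Need (13/9987) × 9.5ⁿ ≥ 49, i.e. 9.5ⁿ ≥ 489363/13.
9.5⁴ = 8145.0625 falls short of 489363/13 but 9.5⁵ = 77378.09375 reaches it, so n = 5.

5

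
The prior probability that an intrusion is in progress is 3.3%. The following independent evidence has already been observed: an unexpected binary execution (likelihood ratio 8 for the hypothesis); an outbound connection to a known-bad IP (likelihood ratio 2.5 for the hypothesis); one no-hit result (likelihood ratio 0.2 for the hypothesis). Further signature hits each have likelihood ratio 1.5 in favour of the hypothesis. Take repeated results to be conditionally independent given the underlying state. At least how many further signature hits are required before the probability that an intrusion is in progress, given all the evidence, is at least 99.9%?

Prior odds = 0.033/0.967 = 33/967.
Combined Bayes factor of the evidence already in hand = 8 × 2.5 × 0.2 = 4.
Odds after that evidence = (33/967) × 4 = 132/967.
Target odds = 0.999/0.001 = 999.
Need 1.5ⁿ ≥ 999 ÷ (132/967) = 322011/44.
1.5²¹ ≈4987.89 falls short of 322011/44 but 1.5²² ≈7481.83 reaches it, so n = 22.

22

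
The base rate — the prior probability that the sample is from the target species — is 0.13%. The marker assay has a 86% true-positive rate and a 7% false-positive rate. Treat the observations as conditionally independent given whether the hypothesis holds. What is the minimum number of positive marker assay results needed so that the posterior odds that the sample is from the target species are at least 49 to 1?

5

Prior odds = 0.0013/0.9987 = 13/9987.
Likelihood ratio of a positive result = 0.86/0.07 = 86/7.
Target odds = 49.
Need (13/9987) × (86/7)ⁿ ≥ 49, i.e. (86/7)ⁿ ≥ 489363/13.
(86/7)⁴ = 54700816/2401 falls short of 489363/13 but (86/7)⁵ ≈279899 reaches it, so n = 5.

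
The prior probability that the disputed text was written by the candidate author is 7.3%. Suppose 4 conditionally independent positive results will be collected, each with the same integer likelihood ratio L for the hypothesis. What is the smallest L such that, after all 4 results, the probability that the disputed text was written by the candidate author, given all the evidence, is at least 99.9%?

11

Prior odds = 0.073/0.927 = 73/927.
Target odds = 0.999/0.001 = 999.
Need L⁴ ≥ 999 ÷ (73/927) = 926073/73.
10⁴ = 10000 < 926073/73 ≤ 14641 = 11⁴, so L = 11.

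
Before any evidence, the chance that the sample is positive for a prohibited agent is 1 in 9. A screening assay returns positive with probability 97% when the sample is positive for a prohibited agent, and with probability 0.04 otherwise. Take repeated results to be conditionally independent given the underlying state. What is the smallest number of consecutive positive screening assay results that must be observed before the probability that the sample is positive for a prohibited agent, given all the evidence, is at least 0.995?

3

Prior odds = (1/9)/(8/9) = 0.125.
Likelihood ratio of a positive result = 0.97/0.04 = 24.25.
Target odds: 0.995 ÷ 0.005 = 199.
Need 0.125 × 24.25ⁿ ≥ 199, i.e. 24.25ⁿ ≥ 1592.
24.25² = 588.0625 falls short of 1592 but 24.25³ = 912673/64 reaches it, so n = 3.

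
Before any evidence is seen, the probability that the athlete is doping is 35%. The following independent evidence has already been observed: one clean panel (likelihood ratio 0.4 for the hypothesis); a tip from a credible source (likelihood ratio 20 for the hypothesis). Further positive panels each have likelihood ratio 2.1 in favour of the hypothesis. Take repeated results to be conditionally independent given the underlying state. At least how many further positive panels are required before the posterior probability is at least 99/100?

5

Prior odds = 0.35/0.65 = 7/13.
Combined Bayes factor of the evidence already in hand = 0.4 × 20 = 8.
Odds after that evidence = (7/13) × 8 = 56/13.
Target odds = 0.99/0.01 = 99.
Need 2.1ⁿ ≥ 99 ÷ (56/13) = 1287/56.
2.1⁴ = 19.4481 falls short of 1287/56 but 2.1⁵ = 4084101/100000 reaches it, so n = 5.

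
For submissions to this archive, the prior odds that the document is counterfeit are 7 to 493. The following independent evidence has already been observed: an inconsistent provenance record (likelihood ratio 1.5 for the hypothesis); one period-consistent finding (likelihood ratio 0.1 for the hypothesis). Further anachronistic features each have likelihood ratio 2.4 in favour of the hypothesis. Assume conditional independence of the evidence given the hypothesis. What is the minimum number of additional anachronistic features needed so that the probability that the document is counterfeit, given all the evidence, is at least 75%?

9

Prior odds = 7/493.
Combined Bayes factor of the evidence already in hand = 1.5 × 0.1 = 0.15.
Odds after that evidence = (7/493) × 0.15 = 21/9860.
Target odds = 0.75/0.25 = 3.
Need 2.4ⁿ ≥ 3 ÷ (21/9860) = 9860/7.
2.4⁸ = 429981696/390625 falls short of 9860/7 but 2.4⁹ ≈2641.81 reaches it, so n = 9.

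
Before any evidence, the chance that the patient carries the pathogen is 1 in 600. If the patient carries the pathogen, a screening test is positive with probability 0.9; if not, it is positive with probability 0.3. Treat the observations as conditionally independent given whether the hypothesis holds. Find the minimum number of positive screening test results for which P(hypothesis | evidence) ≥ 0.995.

Prior odds = (1/600)/(599/600) = 1/599.
Likelihood ratio of a positive = 0.9/0.3 = 3.
Target posterior odds = 0.995/0.005 = 199.
Require 3ⁿ ≥ 199 ÷ (1/599) = 119201.
3¹⁰ = 59049 falls short of 119201 but 3¹¹ = 177147 reaches it, so n = 11.

11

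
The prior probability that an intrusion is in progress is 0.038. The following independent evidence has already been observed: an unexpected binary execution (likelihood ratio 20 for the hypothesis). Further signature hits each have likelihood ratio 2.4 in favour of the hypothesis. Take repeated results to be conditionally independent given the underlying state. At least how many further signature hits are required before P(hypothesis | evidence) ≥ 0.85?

Prior odds = 0.038/0.962 = 19/481.
Bayes factor of the evidence already in hand = 20.
Odds after that evidence = (19/481) × 20 = 380/481.
Target odds = 0.85/0.15 = 17/3.
Need 2.4ⁿ ≥ 17/3 ÷ (380/481) = 8177/1140.
2.4² = 5.76 falls short of 8177/1140 but 2.4³ = 13.824 reaches it, so n = 3.

3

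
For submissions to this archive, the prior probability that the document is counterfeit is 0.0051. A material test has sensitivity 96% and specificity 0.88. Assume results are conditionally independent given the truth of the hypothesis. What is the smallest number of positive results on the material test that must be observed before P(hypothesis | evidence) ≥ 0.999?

6

Prior odds: 0.0051 ÷ 0.9949 = 51/9949.
False-positive rate = 1 − 0.88 = 0.12; likelihood ratio of a positive = 0.96/0.12 = 8.
Target posterior odds = 0.999/0.001 = 999.
Require 8ⁿ ≥ 999 ÷ (51/9949) = 3313017/17.
8⁵ = 32768 falls short of 3313017/17 but 8⁶ = 262144 reaches it, so n = 6.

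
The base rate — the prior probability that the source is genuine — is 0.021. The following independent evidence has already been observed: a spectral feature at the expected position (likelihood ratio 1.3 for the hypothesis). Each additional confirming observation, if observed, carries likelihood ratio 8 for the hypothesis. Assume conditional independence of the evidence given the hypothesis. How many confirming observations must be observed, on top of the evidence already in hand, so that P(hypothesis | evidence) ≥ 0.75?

Prior odds = 0.021/0.979 = 21/979.
Bayes factor of the evidence already in hand = 1.3.
Odds after that evidence = (21/979) × 1.3 = 273/9790.
Target odds = 0.75/0.25 = 3.
Need 8ⁿ ≥ 3 ÷ (273/9790) = 9790/91.
8² = 64 falls short of 9790/91 but 8³ = 512 reaches it, so n = 3.

3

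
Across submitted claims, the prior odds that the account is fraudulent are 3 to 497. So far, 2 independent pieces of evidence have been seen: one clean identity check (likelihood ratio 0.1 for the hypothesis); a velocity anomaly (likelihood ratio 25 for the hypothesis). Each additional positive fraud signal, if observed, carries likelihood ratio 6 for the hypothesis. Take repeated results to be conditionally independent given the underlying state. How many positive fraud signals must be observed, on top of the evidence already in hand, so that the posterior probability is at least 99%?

5

Prior odds = 3/497.
Combined Bayes factor of the evidence already in hand = 0.1 × 25 = 2.5.
Odds after that evidence = (3/497) × 2.5 = 15/994.
Target odds = 0.99/0.01 = 99.
Need 6ⁿ ≥ 99 ÷ (15/994) = 6560.4.
6⁴ = 1296 falls short of 6560.4 but 6⁵ = 7776 reaches it, so n = 5.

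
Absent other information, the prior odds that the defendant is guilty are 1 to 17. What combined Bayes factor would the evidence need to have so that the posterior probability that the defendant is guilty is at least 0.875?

119

Prior odds = 1/17.
Target odds = 0.875/0.125 = 7.
Required Bayes factor = 7 ÷ (1/17) = 119.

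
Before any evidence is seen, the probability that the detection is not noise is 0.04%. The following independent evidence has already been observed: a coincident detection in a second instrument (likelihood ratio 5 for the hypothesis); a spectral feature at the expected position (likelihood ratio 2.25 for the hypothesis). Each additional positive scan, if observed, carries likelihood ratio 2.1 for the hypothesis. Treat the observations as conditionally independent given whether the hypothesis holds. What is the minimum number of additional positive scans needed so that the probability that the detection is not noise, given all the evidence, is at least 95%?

Prior odds = 0.0004/0.9996 = 1/2499.
Combined Bayes factor of the evidence already in hand = 5 × 2.25 = 11.25.
Odds after that evidence = (1/2499) × 11.25 = 15/3332.
Target odds = 0.95/0.05 = 19.
Need 2.1ⁿ ≥ 19 ÷ (15/3332) = 63308/15.
2.1¹¹ ≈3502.78 falls short of 63308/15 but 2.1¹² ≈7355.83 reaches it, so n = 12.

12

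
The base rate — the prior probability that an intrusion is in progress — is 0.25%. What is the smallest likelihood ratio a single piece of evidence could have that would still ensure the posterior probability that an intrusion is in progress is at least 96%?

Prior odds = 0.0025/0.9975 = 1/399.
Target odds = 0.96/0.04 = 24.
Required Bayes factor = 24 ÷ (1/399) = 9576.

9576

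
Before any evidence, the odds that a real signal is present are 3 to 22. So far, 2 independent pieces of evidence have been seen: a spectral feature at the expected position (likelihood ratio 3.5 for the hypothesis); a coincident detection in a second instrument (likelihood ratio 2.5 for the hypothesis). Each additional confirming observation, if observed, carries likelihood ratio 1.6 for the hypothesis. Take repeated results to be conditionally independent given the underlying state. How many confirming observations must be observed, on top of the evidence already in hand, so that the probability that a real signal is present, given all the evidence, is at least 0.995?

11

Prior odds = 3/22.
Combined Bayes factor of the evidence already in hand = 3.5 × 2.5 = 8.75.
Odds after that evidence = (3/22) × 8.75 = 105/88.
Target odds = 0.995/0.005 = 199.
Need 1.6ⁿ ≥ 199 ÷ (105/88) = 17512/105.
1.6¹⁰ ≈109.951 falls short of 17512/105 but 1.6¹¹ ≈175.922 reaches it, so n = 11.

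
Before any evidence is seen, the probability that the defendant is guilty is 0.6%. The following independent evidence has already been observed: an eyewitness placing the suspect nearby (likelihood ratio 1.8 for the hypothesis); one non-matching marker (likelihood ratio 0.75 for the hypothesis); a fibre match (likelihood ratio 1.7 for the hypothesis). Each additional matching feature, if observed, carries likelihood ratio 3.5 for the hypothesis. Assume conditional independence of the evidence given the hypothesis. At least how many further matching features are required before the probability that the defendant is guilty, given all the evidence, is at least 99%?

8

Prior odds = 0.006/0.994 = 3/497.
Combined Bayes factor of the evidence already in hand = 1.8 × 0.75 × 1.7 = 2.295.
Odds after that evidence = (3/497) × 2.295 = 1377/99400.
Target odds = 0.99/0.01 = 99.
Need 3.5ⁿ ≥ 99 ÷ (1377/99400) = 1093400/153.
3.5⁷ = 823543/128 falls short of 1093400/153 but 3.5⁸ = 5764801/256 reaches it, so n = 8.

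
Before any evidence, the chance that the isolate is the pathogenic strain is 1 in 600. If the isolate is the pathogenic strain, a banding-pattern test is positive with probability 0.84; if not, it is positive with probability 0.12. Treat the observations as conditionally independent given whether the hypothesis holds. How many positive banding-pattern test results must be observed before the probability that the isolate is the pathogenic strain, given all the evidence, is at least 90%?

Prior odds = (1/600)/(599/600) = 1/599.
Likelihood ratio of a positive = 0.84/0.12 = 7.
Target posterior odds = 0.9/0.1 = 9.
Need (1/599) × 7ⁿ ≥ 9, i.e. 7ⁿ ≥ 5391.
7⁴ = 2401 falls short of 5391 but 7⁵ = 16807 reaches it, so n = 5.

5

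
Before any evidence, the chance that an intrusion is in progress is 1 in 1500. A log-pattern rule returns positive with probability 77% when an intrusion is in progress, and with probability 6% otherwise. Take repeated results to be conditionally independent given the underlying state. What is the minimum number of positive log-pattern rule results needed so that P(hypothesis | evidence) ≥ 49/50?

5

Prior odds = (1/1500)/(1499/1500) = 1/1499.
Likelihood ratio of a positive result = 0.77/0.06 = 77/6.
Target odds: 0.98 ÷ 0.02 = 49.
Need (1/1499) × (77/6)ⁿ ≥ 49, i.e. (77/6)ⁿ ≥ 73451.
(77/6)⁴ = 35153041/1296 falls short of 73451 but (77/6)⁵ ≈348095 reaches it, so n = 5.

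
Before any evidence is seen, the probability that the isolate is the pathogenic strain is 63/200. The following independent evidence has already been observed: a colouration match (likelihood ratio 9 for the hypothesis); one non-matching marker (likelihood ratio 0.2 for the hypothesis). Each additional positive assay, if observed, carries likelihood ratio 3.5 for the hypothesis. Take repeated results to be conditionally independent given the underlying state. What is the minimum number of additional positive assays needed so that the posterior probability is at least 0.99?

Prior odds = 0.315/0.685 = 63/137.
Combined Bayes factor of the evidence already in hand = 9 × 0.2 = 1.8.
Odds after that evidence = (63/137) × 1.8 = 567/685.
Target odds = 0.99/0.01 = 99.
Need 3.5ⁿ ≥ 99 ÷ (567/685) = 7535/63.
3.5³ = 42.875 falls short of 7535/63 but 3.5⁴ = 150.0625 reaches it, so n = 4.

4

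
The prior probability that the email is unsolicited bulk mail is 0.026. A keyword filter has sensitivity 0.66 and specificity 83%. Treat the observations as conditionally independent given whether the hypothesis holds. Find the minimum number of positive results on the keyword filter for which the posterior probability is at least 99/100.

Prior odds = 0.026/0.974 = 13/487.
False-positive rate = 1 − 0.83 = 0.17; likelihood ratio of a positive = 0.66/0.17 = 66/17.
Target posterior odds = 0.99/0.01 = 99.
Need (13/487) × (66/17)ⁿ ≥ 99, i.e. (66/17)ⁿ ≥ 48213/13.
(66/17)⁶ ≈3424.29 falls short of 48213/13 but (66/17)⁷ ≈13294.3 reaches it, so n = 7.

7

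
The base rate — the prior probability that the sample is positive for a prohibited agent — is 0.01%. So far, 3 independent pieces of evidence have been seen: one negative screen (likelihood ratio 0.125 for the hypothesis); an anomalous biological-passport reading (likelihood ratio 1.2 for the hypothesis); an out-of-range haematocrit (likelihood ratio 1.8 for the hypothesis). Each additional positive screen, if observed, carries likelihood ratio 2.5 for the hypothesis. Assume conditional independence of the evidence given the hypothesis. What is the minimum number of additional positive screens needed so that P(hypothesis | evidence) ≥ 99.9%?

20

Prior odds = 0.0001/0.9999 = 1/9999.
Combined Bayes factor of the evidence already in hand = 0.125 × 1.2 × 1.8 = 0.27.
Odds after that evidence = (1/9999) × 0.27 = 3/111100.
Target odds = 0.999/0.001 = 999.
Need 2.5ⁿ ≥ 999 ÷ (3/111100) = 36996300.
2.5¹⁹ ≈3.63798e+07 falls short of 36996300 but 2.5²⁰ ≈9.09495e+07 reaches it, so n = 20.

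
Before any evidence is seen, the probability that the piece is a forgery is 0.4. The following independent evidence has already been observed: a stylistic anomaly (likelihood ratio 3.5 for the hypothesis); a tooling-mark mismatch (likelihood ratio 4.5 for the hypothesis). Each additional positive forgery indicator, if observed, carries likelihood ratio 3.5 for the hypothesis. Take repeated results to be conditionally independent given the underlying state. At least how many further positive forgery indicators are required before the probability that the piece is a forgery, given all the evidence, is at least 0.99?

Prior odds = 0.4/0.6 = 2/3.
Combined Bayes factor of the evidence already in hand = 3.5 × 4.5 = 15.75.
Odds after that evidence = (2/3) × 15.75 = 10.5.
Target odds = 0.99/0.01 = 99.
Need 3.5ⁿ ≥ 99 ÷ 10.5 = 66/7.
3.5¹ = 3.5 falls short of 66/7 but 3.5² = 12.25 reaches it, so n = 2.

2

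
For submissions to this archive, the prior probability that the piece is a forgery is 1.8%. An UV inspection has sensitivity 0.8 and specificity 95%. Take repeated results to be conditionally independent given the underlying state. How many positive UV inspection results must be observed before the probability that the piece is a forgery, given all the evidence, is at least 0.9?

Prior odds: 0.018 ÷ 0.982 = 9/491.
False-positive rate = 1 − 0.95 = 0.05; likelihood ratio of a positive = 0.8/0.05 = 16.
Target odds: 0.9 ÷ 0.1 = 9.
Need (9/491) × 16ⁿ ≥ 9, i.e. 16ⁿ ≥ 491.
16² = 256 falls short of 491 but 16³ = 4096 reaches it, so n = 3.

3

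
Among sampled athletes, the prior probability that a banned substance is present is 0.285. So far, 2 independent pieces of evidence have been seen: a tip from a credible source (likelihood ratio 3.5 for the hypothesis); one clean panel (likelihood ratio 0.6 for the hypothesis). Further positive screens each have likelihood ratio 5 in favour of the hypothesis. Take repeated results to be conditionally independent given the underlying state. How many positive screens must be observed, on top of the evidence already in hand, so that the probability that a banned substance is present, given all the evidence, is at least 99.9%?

Prior odds = 0.285/0.715 = 57/143.
Combined Bayes factor of the evidence already in hand = 3.5 × 0.6 = 2.1.
Odds after that evidence = (57/143) × 2.1 = 1197/1430.
Target odds = 0.999/0.001 = 999.
Need 5ⁿ ≥ 999 ÷ (1197/1430) = 158730/133.
5⁴ = 625 falls short of 158730/133 but 5⁵ = 3125 reaches it, so n = 5.

5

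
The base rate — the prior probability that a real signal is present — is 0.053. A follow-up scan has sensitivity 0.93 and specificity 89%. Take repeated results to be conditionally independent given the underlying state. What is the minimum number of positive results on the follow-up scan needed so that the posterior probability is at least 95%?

3

Prior odds: 0.053 ÷ 0.947 = 53/947.
False-positive rate = 1 − 0.89 = 0.11; likelihood ratio of a positive = 0.93/0.11 = 93/11.
Target odds: 0.95 ÷ 0.05 = 19.
Need (53/947) × (93/11)ⁿ ≥ 19, i.e. (93/11)ⁿ ≥ 17993/53.
(93/11)² = 8649/121 falls short of 17993/53 but (93/11)³ = 804357/1331 reaches it, so n = 3.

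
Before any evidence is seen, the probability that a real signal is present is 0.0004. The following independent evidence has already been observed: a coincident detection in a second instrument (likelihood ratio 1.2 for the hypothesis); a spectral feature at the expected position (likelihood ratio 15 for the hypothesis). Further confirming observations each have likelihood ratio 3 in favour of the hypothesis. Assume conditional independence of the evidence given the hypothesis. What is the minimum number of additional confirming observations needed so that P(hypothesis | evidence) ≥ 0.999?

Prior odds = 0.0004/0.9996 = 1/2499.
Combined Bayes factor of the evidence already in hand = 1.2 × 15 = 18.
Odds after that evidence = (1/2499) × 18 = 6/833.
Target odds = 0.999/0.001 = 999.
Need 3ⁿ ≥ 999 ÷ (6/833) = 138694.5.
3¹⁰ = 59049 falls short of 138694.5 but 3¹¹ = 177147 reaches it, so n = 11.

11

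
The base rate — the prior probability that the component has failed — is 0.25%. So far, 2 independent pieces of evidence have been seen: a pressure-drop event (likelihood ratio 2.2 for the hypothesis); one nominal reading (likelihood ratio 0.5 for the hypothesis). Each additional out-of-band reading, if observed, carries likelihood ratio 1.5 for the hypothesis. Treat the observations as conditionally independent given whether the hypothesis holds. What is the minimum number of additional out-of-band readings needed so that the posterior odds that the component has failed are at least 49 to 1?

25

Prior odds = 0.0025/0.9975 = 1/399.
Combined Bayes factor of the evidence already in hand = 2.2 × 0.5 = 1.1.
Odds after that evidence = (1/399) × 1.1 = 11/3990.
Target odds = 49.
Need 1.5ⁿ ≥ 49 ÷ (11/3990) = 195510/11.
1.5²⁴ ≈16834.1 falls short of 195510/11 but 1.5²⁵ ≈25251.2 reaches it, so n = 25.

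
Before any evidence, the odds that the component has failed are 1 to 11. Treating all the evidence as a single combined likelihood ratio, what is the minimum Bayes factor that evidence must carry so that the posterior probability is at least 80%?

Prior odds = 1/11.
Target odds = 0.8/0.2 = 4.
Required Bayes factor = 4 ÷ (1/11) = 44.

44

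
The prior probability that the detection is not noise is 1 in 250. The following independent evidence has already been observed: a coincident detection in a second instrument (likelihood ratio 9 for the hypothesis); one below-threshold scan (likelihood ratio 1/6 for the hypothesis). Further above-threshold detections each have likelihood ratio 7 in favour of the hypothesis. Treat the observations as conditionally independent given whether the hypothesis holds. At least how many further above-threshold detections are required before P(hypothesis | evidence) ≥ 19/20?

5

Prior odds = 0.004/0.996 = 1/249.
Combined Bayes factor of the evidence already in hand = 9 × (1/6) = 1.5.
Odds after that evidence = (1/249) × 1.5 = 1/166.
Target odds = 0.95/0.05 = 19.
Need 7ⁿ ≥ 19 ÷ (1/166) = 3154.
7⁴ = 2401 falls short of 3154 but 7⁵ = 16807 reaches it, so n = 5.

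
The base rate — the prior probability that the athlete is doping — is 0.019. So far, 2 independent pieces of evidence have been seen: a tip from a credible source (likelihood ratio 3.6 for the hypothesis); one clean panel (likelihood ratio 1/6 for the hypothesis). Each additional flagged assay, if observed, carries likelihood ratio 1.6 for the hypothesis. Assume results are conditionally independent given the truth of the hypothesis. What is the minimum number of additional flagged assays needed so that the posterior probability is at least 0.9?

Prior odds = 0.019/0.981 = 19/981.
Combined Bayes factor of the evidence already in hand = 3.6 × (1/6) = 0.6.
Odds after that evidence = (19/981) × 0.6 = 19/1635.
Target odds = 0.9/0.1 = 9.
Need 1.6ⁿ ≥ 9 ÷ (19/1635) = 14715/19.
1.6¹⁴ ≈720.576 falls short of 14715/19 but 1.6¹⁵ ≈1152.92 reaches it, so n = 15.

15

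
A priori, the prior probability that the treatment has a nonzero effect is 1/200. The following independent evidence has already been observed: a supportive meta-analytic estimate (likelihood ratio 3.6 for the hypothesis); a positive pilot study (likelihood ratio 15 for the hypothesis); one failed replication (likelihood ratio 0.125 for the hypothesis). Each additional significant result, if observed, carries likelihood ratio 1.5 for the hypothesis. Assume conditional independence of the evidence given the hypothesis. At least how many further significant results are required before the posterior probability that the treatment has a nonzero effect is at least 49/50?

Prior odds = 0.005/0.995 = 1/199.
Combined Bayes factor of the evidence already in hand = 3.6 × 15 × 0.125 = 6.75.
Odds after that evidence = (1/199) × 6.75 = 27/796.
Target odds = 0.98/0.02 = 49.
Need 1.5ⁿ ≥ 49 ÷ (27/796) = 39004/27.
1.5¹⁷ = 129140163/131072 falls short of 39004/27 but 1.5¹⁸ = 387420489/262144 reaches it, so n = 18.

18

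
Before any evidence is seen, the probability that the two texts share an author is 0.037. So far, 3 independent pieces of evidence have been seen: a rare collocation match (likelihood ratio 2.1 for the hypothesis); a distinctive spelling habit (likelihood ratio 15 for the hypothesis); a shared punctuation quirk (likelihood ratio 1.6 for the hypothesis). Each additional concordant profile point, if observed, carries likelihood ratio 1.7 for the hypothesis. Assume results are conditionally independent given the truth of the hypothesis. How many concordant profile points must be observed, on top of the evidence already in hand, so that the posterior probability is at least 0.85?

Prior odds = 0.037/0.963 = 37/963.
Combined Bayes factor of the evidence already in hand = 2.1 × 15 × 1.6 = 50.4.
Odds after that evidence = (37/963) × 50.4 = 1036/535.
Target odds = 0.85/0.15 = 17/3.
Need 1.7ⁿ ≥ 17/3 ÷ (1036/535) = 9095/3108.
1.7² = 2.89 falls short of 9095/3108 but 1.7³ = 4.913 reaches it, so n = 3.

3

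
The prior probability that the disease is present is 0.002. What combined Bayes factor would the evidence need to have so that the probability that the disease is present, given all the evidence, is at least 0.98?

Prior odds = 0.002/0.998 = 1/499.
Target odds = 0.98/0.02 = 49.
Required Bayes factor = 49 ÷ (1/499) = 24451.

24451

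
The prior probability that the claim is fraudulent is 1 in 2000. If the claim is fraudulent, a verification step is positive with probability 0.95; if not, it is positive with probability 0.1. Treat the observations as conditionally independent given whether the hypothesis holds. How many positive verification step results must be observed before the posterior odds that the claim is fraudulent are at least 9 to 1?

5

Prior odds = 0.0005/0.9995 = 1/1999.
Likelihood ratio of a positive = 0.95/0.1 = 9.5.
Target odds = 9.
Need (1/1999) × 9.5ⁿ ≥ 9, i.e. 9.5ⁿ ≥ 17991.
9.5⁴ = 8145.0625 falls short of 17991 but 9.5⁵ = 77378.09375 reaches it, so n = 5.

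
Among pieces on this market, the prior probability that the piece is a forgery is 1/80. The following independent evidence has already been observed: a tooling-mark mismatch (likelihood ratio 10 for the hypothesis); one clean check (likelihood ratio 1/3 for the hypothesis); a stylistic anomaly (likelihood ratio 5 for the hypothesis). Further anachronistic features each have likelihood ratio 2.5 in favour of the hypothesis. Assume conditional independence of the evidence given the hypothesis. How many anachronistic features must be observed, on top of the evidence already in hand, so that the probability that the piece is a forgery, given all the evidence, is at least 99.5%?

8

Prior odds = 0.0125/0.9875 = 1/79.
Combined Bayes factor of the evidence already in hand = 10 × (1/3) × 5 = 50/3.
Odds after that evidence = (1/79) × 50/3 = 50/237.
Target odds = 0.995/0.005 = 199.
Need 2.5ⁿ ≥ 199 ÷ (50/237) = 943.26.
2.5⁷ = 610.3515625 falls short of 943.26 but 2.5⁸ = 390625/256 reaches it, so n = 8.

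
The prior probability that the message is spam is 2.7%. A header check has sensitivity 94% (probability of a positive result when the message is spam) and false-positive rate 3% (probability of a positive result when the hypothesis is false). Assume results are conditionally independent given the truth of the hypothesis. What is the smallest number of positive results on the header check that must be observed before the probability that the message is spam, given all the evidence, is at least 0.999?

Prior odds: 0.027 ÷ 0.973 = 27/973.
Likelihood ratio of a positive result = 0.94/0.03 = 94/3.
Target posterior odds = 0.999/0.001 = 999.
Need (27/973) × (94/3)ⁿ ≥ 999, i.e. (94/3)ⁿ ≥ 36001.
(94/3)³ = 830584/27 falls short of 36001 but (94/3)⁴ = 78074896/81 reaches it, so n = 4.

4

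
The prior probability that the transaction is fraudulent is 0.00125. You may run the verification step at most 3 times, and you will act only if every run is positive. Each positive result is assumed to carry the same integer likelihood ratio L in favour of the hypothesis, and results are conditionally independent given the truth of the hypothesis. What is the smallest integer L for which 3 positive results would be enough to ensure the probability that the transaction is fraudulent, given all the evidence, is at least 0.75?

14

Prior odds = 0.00125/0.99875 = 1/799.
Target odds = 0.75/0.25 = 3.
Need L³ ≥ 3 ÷ (1/799) = 2397.
13³ = 2197 < 2397 ≤ 2744 = 14³, so L = 14.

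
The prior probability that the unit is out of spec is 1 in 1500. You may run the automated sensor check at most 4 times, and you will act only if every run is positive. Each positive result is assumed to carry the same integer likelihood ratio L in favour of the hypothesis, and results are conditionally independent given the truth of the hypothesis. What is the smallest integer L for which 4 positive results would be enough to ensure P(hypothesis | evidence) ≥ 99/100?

20

Prior odds = (1/1500)/(1499/1500) = 1/1499.
Target odds = 0.99/0.01 = 99.
Need L⁴ ≥ 99 ÷ (1/1499) = 148401.
19⁴ = 130321 < 148401 ≤ 160000 = 20⁴, so L = 20.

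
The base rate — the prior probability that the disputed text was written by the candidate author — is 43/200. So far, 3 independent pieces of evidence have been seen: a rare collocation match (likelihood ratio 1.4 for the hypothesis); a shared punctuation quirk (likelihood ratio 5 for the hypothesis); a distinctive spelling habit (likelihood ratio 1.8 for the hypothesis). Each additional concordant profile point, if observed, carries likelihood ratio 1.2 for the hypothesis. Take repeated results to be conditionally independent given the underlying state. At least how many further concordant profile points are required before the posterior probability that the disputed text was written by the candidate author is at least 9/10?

6

Prior odds = 0.215/0.785 = 43/157.
Combined Bayes factor of the evidence already in hand = 1.4 × 5 × 1.8 = 12.6.
Odds after that evidence = (43/157) × 12.6 = 2709/785.
Target odds = 0.9/0.1 = 9.
Need 1.2ⁿ ≥ 9 ÷ (2709/785) = 785/301.
1.2⁵ = 2.48832 falls short of 785/301 but 1.2⁶ = 46656/15625 reaches it, so n = 6.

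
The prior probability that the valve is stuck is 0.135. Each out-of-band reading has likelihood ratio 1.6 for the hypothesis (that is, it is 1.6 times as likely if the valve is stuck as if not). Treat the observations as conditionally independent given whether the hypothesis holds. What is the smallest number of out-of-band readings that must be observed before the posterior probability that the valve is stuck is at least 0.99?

Prior odds: 0.135 ÷ 0.865 = 27/173.
Likelihood ratio per out-of-band reading = 1.6.
Target odds: 0.99 ÷ 0.01 = 99.
Require 1.6ⁿ ≥ 99 ÷ (27/173) = 1903/3.
1.6¹³ ≈450.36 falls short of 1903/3 but 1.6¹⁴ ≈720.576 reaches it, so n = 14.

14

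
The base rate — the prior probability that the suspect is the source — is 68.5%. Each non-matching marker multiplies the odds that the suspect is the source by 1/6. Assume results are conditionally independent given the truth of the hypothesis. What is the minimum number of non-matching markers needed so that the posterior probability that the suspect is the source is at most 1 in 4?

Prior odds = 0.685/0.315 = 137/63.
Likelihood ratio per non-matching marker = 1/6.
Target posterior odds = 0.25/0.75 = 1/3.
Need (137/63) × (1/6)ⁿ ≤ 1/3, i.e. (1/6)ⁿ ≤ 21/137.
(1/6)¹ = 1/6 is still above 21/137 but (1/6)² = 1/36 is at or below it, so n = 2.

2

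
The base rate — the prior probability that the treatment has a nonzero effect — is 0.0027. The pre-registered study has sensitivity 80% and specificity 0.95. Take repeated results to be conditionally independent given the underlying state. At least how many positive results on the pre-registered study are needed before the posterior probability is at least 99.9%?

Prior odds = 0.0027/0.9973 = 27/9973.
False-positive rate = 1 − 0.95 = 0.05; likelihood ratio of a positive = 0.8/0.05 = 16.
Target odds: 0.999 ÷ 0.001 = 999.
Require 16ⁿ ≥ 999 ÷ (27/9973) = 369001.
16⁴ = 65536 falls short of 369001 but 16⁵ = 1048576 reaches it, so n = 5.

5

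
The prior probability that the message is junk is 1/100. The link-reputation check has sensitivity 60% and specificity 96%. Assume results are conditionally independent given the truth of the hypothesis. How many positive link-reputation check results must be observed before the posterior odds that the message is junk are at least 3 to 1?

Prior odds: 0.01 ÷ 0.99 = 1/99.
False-positive rate = 1 − 0.96 = 0.04; likelihood ratio of a positive = 0.6/0.04 = 15.
Target odds = 3.
Require 15ⁿ ≥ 3 ÷ (1/99) = 297.
15² = 225 falls short of 297 but 15³ = 3375 reaches it, so n = 3.

3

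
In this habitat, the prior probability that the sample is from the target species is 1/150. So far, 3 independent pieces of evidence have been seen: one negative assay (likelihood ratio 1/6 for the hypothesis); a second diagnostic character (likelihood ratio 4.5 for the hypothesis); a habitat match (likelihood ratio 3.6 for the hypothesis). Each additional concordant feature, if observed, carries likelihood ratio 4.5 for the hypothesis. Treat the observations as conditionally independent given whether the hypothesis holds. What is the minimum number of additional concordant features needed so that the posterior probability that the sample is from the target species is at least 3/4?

Prior odds = (1/150)/(149/150) = 1/149.
Combined Bayes factor of the evidence already in hand = (1/6) × 4.5 × 3.6 = 2.7.
Odds after that evidence = (1/149) × 2.7 = 27/1490.
Target odds = 0.75/0.25 = 3.
Need 4.5ⁿ ≥ 3 ÷ (27/1490) = 1490/9.
4.5³ = 91.125 falls short of 1490/9 but 4.5⁴ = 410.0625 reaches it, so n = 4.

4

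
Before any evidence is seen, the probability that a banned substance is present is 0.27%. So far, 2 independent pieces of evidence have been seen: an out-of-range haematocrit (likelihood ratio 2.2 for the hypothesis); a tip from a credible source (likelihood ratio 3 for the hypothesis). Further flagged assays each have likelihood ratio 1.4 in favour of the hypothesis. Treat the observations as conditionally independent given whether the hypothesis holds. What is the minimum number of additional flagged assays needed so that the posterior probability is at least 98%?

24

Prior odds = 0.0027/0.9973 = 27/9973.
Combined Bayes factor of the evidence already in hand = 2.2 × 3 = 6.6.
Odds after that evidence = (27/9973) × 6.6 = 891/49865.
Target odds = 0.98/0.02 = 49.
Need 1.4ⁿ ≥ 49 ÷ (891/49865) = 2443385/891.
1.4²³ ≈2295.86 falls short of 2443385/891 but 1.4²⁴ ≈3214.2 reaches it, so n = 24.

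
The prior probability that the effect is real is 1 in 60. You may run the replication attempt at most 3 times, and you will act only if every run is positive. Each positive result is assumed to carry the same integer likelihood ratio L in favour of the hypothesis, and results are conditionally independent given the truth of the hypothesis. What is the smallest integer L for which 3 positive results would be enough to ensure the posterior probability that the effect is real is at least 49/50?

15

Prior odds = (1/60)/(59/60) = 1/59.
Target odds = 0.98/0.02 = 49.
Need L³ ≥ 49 ÷ (1/59) = 2891.
14³ = 2744 < 2891 ≤ 3375 = 15³, so L = 15.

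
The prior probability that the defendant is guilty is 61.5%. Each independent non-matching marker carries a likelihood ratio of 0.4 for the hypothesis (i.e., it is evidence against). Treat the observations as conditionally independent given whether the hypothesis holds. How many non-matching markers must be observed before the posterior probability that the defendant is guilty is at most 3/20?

3

Prior odds = 0.615/0.385 = 123/77.
Likelihood ratio per non-matching marker = 0.4.
Target posterior odds = 0.15/0.85 = 3/17.
Require 0.4ⁿ ≤ 3/17 ÷ (123/77) = 77/697.
0.4² = 0.16 is still above 77/697 but 0.4³ = 0.064 is at or below it, so n = 3.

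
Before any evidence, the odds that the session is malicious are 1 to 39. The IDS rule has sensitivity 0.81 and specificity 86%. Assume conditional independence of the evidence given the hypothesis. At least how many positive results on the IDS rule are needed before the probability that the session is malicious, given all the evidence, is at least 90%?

Prior odds = 1/39.
False-positive rate = 1 − 0.86 = 0.14; likelihood ratio of a positive = 0.81/0.14 = 81/14.
Target posterior odds = 0.9/0.1 = 9.
Require (81/14)ⁿ ≥ 9 ÷ (1/39) = 351.
(81/14)³ = 531441/2744 falls short of 351 but (81/14)⁴ = 43046721/38416 reaches it, so n = 4.

4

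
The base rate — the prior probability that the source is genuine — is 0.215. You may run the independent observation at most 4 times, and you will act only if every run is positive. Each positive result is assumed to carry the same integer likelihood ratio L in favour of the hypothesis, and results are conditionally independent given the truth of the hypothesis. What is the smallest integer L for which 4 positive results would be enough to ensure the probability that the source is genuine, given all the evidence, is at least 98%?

Prior odds = 0.215/0.785 = 43/157.
Target odds = 0.98/0.02 = 49.
Need L⁴ ≥ 49 ÷ (43/157) = 7693/43.
3⁴ = 81 < 7693/43 ≤ 256 = 4⁴, so L = 4.

4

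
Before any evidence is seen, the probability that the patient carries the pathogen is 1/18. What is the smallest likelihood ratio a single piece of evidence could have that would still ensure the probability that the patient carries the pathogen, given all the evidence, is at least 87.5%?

Prior odds = (1/18)/(17/18) = 1/17.
Target odds = 0.875/0.125 = 7.
Required Bayes factor = 7 ÷ (1/17) = 119.

119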